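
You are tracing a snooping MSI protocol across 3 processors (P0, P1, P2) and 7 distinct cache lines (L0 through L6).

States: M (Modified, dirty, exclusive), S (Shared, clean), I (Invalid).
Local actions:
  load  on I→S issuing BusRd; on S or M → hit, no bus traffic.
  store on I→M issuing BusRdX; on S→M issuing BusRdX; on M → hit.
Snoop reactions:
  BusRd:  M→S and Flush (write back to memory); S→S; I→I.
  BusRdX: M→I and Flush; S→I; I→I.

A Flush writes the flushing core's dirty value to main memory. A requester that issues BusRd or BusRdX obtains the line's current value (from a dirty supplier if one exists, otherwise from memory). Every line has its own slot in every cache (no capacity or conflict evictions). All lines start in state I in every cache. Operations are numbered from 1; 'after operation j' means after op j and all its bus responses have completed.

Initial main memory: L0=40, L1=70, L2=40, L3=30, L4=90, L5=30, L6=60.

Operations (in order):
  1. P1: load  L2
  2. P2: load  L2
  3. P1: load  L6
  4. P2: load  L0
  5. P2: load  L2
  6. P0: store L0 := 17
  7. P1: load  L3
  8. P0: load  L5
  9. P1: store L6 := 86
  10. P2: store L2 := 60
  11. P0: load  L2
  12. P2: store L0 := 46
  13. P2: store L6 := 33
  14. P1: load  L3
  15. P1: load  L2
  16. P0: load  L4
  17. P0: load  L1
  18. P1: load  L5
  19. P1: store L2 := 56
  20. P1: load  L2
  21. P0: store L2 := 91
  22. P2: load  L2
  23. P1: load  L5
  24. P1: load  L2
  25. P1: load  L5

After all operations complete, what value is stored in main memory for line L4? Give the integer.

step 1: P1: load  L2  ⟶  ISI  (L2)  txn=BusRd  M[L2]=40
step 2: P2: load  L2  ⟶  ISS  (L2)  txn=BusRd  M[L2]=40
step 3: P1: load  L6  ⟶  ISI  (L6)  txn=BusRd  M[L6]=60
step 4: P2: load  L0  ⟶  IIS  (L0)  txn=BusRd  M[L0]=40
step 5: P2: load  L2  ⟶  ISS  (L2)  txn=∅  M[L2]=40
step 6: P0: store L0 := 17  ⟶  MII  (L0)  txn=BusRdX  M[L0]=40
step 7: P1: load  L3  ⟶  ISI  (L3)  txn=BusRd  M[L3]=30
step 8: P0: load  L5  ⟶  SII  (L5)  txn=BusRd  M[L5]=30
step 9: P1: store L6 := 86  ⟶  IMI  (L6)  txn=BusRdX  M[L6]=60
step 10: P2: store L2 := 60  ⟶  IIM  (L2)  txn=BusRdX  M[L2]=40
step 11: P0: load  L2  ⟶  SIS  (L2)  txn=BusRd+Flush  M[L2]=60
step 12: P2: store L0 := 46  ⟶  IIM  (L0)  txn=BusRdX+Flush  M[L0]=17
step 13: P2: store L6 := 33  ⟶  IIM  (L6)  txn=BusRdX+Flush  M[L6]=86
step 14: P1: load  L3  ⟶  ISI  (L3)  txn=∅  M[L3]=30
step 15: P1: load  L2  ⟶  SSS  (L2)  txn=BusRd  M[L2]=60
step 16: P0: load  L4  ⟶  SII  (L4)  txn=BusRd  M[L4]=90
step 17: P0: load  L1  ⟶  SII  (L1)  txn=BusRd  M[L1]=70
step 18: P1: load  L5  ⟶  SSI  (L5)  txn=BusRd  M[L5]=30
step 19: P1: store L2 := 56  ⟶  IMI  (L2)  txn=BusRdX  M[L2]=60
step 20: P1: load  L2  ⟶  IMI  (L2)  txn=∅  M[L2]=60
step 21: P0: store L2 := 91  ⟶  MII  (L2)  txn=BusRdX+Flush  M[L2]=56
step 22: P2: load  L2  ⟶  SIS  (L2)  txn=BusRd+Flush  M[L2]=91
step 23: P1: load  L5  ⟶  SSI  (L5)  txn=∅  M[L5]=30
step 24: P1: load  L2  ⟶  SSS  (L2)  txn=BusRd  M[L2]=91
step 25: P1: load  L5  ⟶  SSI  (L5)  txn=∅  M[L5]=30

memory[L4] = 90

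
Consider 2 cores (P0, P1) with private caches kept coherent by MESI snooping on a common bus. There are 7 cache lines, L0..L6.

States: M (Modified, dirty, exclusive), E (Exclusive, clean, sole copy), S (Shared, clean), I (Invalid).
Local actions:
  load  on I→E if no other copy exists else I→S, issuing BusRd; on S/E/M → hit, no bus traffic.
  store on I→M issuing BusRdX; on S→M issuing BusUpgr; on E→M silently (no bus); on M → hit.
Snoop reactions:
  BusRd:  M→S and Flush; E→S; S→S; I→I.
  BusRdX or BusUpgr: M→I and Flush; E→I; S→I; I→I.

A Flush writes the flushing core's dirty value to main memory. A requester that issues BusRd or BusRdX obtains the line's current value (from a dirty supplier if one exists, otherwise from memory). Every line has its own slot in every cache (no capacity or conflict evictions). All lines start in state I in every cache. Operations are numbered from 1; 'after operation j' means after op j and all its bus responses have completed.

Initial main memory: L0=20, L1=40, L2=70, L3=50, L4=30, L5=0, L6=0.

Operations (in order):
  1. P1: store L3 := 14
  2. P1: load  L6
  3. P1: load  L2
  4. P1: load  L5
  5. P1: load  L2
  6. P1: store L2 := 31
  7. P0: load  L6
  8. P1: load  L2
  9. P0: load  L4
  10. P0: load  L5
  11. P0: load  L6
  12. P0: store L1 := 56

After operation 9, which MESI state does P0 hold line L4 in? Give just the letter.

step 1: P1: store L3 := 14  ⟶  IM  (L3)  txn=BusRdX  M[L3]=50
step 2: P1: load  L6  ⟶  IE  (L6)  txn=BusRd  M[L6]=0
step 3: P1: load  L2  ⟶  IE  (L2)  txn=BusRd  M[L2]=70
step 4: P1: load  L5  ⟶  IE  (L5)  txn=BusRd  M[L5]=0
step 5: P1: load  L2  ⟶  IE  (L2)  txn=∅  M[L2]=70
step 6: P1: store L2 := 31  ⟶  IM  (L2)  txn=∅  M[L2]=70
step 7: P0: load  L6  ⟶  SS  (L6)  txn=BusRd  M[L6]=0
step 8: P1: load  L2  ⟶  IM  (L2)  txn=∅  M[L2]=70
step 9: P0: load  L4  ⟶  EI  (L4)  txn=BusRd  M[L4]=30
step 10: P0: load  L5  ⟶  SS  (L5)  txn=BusRd  M[L5]=0
step 11: P0: load  L6  ⟶  SS  (L6)  txn=∅  M[L6]=0
step 12: P0: store L1 := 56  ⟶  MI  (L1)  txn=BusRdX  M[L1]=40

state = E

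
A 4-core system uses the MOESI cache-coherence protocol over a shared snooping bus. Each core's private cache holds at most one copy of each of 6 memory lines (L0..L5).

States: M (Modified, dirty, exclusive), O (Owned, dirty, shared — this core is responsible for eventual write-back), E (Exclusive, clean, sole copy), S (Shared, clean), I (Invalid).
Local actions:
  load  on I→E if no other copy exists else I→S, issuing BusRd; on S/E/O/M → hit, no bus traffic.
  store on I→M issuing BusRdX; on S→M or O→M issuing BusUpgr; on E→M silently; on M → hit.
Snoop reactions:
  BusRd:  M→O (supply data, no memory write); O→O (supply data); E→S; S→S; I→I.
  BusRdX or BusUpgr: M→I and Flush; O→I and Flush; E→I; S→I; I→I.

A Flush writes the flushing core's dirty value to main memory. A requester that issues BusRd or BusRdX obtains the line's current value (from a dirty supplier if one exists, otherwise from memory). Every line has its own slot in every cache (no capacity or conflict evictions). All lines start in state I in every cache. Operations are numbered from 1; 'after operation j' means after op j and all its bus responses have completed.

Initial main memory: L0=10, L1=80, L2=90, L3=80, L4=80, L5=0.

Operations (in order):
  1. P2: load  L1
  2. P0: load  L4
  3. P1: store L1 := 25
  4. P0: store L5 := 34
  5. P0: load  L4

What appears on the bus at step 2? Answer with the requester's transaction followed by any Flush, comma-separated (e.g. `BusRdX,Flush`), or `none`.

bus = BusRd

  op1 P2: load  L1 → I/I/E/I on L1; bus BusRd; mem=80
  op2 P0: load  L4 → E/I/I/I on L4; bus BusRd; mem=80
  op3 P1: store L1 := 25 → I/M/I/I on L1; bus BusRdX; mem=80
  op4 P0: store L5 := 34 → M/I/I/I on L5; bus BusRdX; mem=0
  op5 P0: load  L4 → E/I/I/I on L4; bus (none); mem=80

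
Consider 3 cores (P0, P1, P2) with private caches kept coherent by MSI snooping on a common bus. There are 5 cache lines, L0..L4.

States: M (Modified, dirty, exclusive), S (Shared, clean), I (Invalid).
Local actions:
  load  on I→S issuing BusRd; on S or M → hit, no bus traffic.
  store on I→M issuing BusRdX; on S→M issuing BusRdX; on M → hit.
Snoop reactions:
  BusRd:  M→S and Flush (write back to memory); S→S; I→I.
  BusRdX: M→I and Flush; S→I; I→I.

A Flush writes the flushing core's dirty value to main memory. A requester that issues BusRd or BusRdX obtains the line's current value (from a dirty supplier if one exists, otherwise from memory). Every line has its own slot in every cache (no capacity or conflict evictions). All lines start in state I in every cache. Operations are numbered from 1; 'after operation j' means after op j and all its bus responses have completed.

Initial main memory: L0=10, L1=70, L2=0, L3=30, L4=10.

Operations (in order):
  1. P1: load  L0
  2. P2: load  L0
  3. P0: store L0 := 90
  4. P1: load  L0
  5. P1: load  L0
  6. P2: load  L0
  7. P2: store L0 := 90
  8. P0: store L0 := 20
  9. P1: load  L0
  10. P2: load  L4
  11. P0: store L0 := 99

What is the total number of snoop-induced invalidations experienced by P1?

  op1 P1: load  L0 → I/S/I on L0; bus BusRd; mem=10
  op2 P2: load  L0 → I/S/S on L0; bus BusRd; mem=10
  op3 P0: store L0 := 90 → M/I/I on L0; bus BusRdX; mem=10
  op4 P1: load  L0 → S/S/I on L0; bus BusRd Flush; mem=90
  op5 P1: load  L0 → S/S/I on L0; bus (none); mem=90
  op6 P2: load  L0 → S/S/S on L0; bus BusRd; mem=90
  op7 P2: store L0 := 90 → I/I/M on L0; bus BusRdX; mem=90
  op8 P0: store L0 := 20 → M/I/I on L0; bus BusRdX Flush; mem=90
  op9 P1: load  L0 → S/S/I on L0; bus BusRd Flush; mem=20
  op10 P2: load  L4 → I/I/S on L4; bus BusRd; mem=10
  op11 P0: store L0 := 99 → M/I/I on L0; bus BusRdX; mem=20

invalidations = 3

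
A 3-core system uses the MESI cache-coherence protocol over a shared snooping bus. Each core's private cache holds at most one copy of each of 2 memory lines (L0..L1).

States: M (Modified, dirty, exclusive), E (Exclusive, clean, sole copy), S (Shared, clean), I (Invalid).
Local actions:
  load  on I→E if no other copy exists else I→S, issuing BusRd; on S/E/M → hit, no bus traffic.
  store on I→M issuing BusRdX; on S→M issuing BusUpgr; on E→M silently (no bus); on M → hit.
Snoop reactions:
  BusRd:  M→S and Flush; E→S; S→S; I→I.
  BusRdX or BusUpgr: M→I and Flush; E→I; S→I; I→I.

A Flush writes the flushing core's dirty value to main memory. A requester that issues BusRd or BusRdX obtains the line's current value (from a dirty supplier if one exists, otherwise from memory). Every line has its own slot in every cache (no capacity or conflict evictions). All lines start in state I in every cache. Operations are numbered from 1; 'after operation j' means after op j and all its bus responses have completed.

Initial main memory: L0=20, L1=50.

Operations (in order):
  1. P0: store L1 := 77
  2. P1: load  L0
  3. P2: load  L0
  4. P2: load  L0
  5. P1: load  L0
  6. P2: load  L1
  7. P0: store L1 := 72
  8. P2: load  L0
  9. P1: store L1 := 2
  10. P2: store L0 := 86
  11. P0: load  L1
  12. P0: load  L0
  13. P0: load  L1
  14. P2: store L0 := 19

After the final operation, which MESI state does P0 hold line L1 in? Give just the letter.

1. P0: store L1 := 77  bus=[BusRdX]  L1: P0=M P1=I P2=I  mem[L1]=50
2. P1: load  L0  bus=[BusRd]  L0: P0=I P1=E P2=I  mem[L0]=20
3. P2: load  L0  bus=[BusRd]  L0: P0=I P1=S P2=S  mem[L0]=20
4. P2: load  L0  bus=[-]  L0: P0=I P1=S P2=S  mem[L0]=20
5. P1: load  L0  bus=[-]  L0: P0=I P1=S P2=S  mem[L0]=20
6. P2: load  L1  bus=[BusRd,Flush]  L1: P0=S P1=I P2=S  mem[L1]=77
7. P0: store L1 := 72  bus=[BusUpgr]  L1: P0=M P1=I P2=I  mem[L1]=77
8. P2: load  L0  bus=[-]  L0: P0=I P1=S P2=S  mem[L0]=20
9. P1: store L1 := 2  bus=[BusRdX,Flush]  L1: P0=I P1=M P2=I  mem[L1]=72
10. P2: store L0 := 86  bus=[BusUpgr]  L0: P0=I P1=I P2=M  mem[L0]=20
11. P0: load  L1  bus=[BusRd,Flush]  L1: P0=S P1=S P2=I  mem[L1]=2
12. P0: load  L0  bus=[BusRd,Flush]  L0: P0=S P1=I P2=S  mem[L0]=86
13. P0: load  L1  bus=[-]  L1: P0=S P1=S P2=I  mem[L1]=2
14. P2: store L0 := 19  bus=[BusUpgr]  L0: P0=I P1=I P2=M  mem[L0]=86

state = S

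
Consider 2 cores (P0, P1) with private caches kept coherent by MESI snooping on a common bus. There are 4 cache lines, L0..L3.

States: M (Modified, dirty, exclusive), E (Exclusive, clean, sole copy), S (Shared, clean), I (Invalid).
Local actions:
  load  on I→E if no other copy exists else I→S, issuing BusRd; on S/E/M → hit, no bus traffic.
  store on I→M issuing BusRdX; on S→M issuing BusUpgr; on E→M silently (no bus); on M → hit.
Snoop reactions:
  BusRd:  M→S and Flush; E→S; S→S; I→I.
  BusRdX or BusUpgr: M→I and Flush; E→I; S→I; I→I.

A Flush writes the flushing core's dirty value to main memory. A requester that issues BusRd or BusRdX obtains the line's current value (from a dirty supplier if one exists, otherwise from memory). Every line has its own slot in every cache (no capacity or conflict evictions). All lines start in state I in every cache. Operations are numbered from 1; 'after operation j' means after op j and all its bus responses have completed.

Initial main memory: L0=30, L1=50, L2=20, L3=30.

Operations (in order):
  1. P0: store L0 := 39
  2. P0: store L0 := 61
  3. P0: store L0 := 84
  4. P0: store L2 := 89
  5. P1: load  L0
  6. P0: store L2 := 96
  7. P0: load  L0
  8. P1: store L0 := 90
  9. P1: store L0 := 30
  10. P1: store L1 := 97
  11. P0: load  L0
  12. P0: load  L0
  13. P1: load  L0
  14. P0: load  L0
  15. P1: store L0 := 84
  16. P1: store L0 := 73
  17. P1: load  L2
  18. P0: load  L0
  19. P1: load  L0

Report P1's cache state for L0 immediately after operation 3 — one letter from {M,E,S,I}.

state = I

step 1: P0: store L0 := 39  ⟶  MI  (L0)  txn=BusRdX  M[L0]=30
step 2: P0: store L0 := 61  ⟶  MI  (L0)  txn=∅  M[L0]=30
step 3: P0: store L0 := 84  ⟶  MI  (L0)  txn=∅  M[L0]=30
step 4: P0: store L2 := 89  ⟶  MI  (L2)  txn=BusRdX  M[L2]=20
step 5: P1: load  L0  ⟶  SS  (L0)  txn=BusRd+Flush  M[L0]=84
step 6: P0: store L2 := 96  ⟶  MI  (L2)  txn=∅  M[L2]=20
step 7: P0: load  L0  ⟶  SS  (L0)  txn=∅  M[L0]=84
step 8: P1: store L0 := 90  ⟶  IM  (L0)  txn=BusUpgr  M[L0]=84
step 9: P1: store L0 := 30  ⟶  IM  (L0)  txn=∅  M[L0]=84
step 10: P1: store L1 := 97  ⟶  IM  (L1)  txn=BusRdX  M[L1]=50
step 11: P0: load  L0  ⟶  SS  (L0)  txn=BusRd+Flush  M[L0]=30
step 12: P0: load  L0  ⟶  SS  (L0)  txn=∅  M[L0]=30
step 13: P1: load  L0  ⟶  SS  (L0)  txn=∅  M[L0]=30
step 14: P0: load  L0  ⟶  SS  (L0)  txn=∅  M[L0]=30
step 15: P1: store L0 := 84  ⟶  IM  (L0)  txn=BusUpgr  M[L0]=30
step 16: P1: store L0 := 73  ⟶  IM  (L0)  txn=∅  M[L0]=30
step 17: P1: load  L2  ⟶  SS  (L2)  txn=BusRd+Flush  M[L2]=96
step 18: P0: load  L0  ⟶  SS  (L0)  txn=BusRd+Flush  M[L0]=73
step 19: P1: load  L0  ⟶  SS  (L0)  txn=∅  M[L0]=73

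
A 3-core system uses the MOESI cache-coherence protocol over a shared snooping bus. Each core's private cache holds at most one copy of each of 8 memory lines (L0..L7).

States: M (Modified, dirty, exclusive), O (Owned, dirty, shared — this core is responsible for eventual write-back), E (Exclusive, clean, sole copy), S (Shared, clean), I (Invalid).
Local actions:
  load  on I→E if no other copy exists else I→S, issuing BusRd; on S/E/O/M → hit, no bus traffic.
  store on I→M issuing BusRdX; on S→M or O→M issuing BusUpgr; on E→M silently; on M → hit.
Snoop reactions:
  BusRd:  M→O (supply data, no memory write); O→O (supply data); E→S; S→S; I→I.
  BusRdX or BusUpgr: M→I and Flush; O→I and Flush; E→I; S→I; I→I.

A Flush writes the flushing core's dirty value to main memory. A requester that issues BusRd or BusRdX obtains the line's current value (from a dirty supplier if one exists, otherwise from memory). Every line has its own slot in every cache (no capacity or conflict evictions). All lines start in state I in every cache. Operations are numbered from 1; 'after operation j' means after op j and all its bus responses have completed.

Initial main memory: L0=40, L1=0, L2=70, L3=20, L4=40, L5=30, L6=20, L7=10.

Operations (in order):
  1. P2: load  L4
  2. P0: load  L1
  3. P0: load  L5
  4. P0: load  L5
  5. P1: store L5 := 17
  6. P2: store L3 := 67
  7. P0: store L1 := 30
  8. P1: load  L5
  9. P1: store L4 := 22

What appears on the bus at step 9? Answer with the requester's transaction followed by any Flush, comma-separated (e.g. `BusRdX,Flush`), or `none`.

bus = BusRdX

[1] P2: load  L4 | P0:I, P1:I, P2:E(40) | bus: BusRd
[2] P0: load  L1 | P0:E(0), P1:I, P2:I | bus: BusRd
[3] P0: load  L5 | P0:E(30), P1:I, P2:I | bus: BusRd
[4] P0: load  L5 | P0:E(30), P1:I, P2:I | bus: none
[5] P1: store L5 := 17 | P0:I, P1:M(17), P2:I | bus: BusRdX
[6] P2: store L3 := 67 | P0:I, P1:I, P2:M(67) | bus: BusRdX
[7] P0: store L1 := 30 | P0:M(30), P1:I, P2:I | bus: none
[8] P1: load  L5 | P0:I, P1:M(17), P2:I | bus: none
[9] P1: store L4 := 22 | P0:I, P1:M(22), P2:I | bus: BusRdX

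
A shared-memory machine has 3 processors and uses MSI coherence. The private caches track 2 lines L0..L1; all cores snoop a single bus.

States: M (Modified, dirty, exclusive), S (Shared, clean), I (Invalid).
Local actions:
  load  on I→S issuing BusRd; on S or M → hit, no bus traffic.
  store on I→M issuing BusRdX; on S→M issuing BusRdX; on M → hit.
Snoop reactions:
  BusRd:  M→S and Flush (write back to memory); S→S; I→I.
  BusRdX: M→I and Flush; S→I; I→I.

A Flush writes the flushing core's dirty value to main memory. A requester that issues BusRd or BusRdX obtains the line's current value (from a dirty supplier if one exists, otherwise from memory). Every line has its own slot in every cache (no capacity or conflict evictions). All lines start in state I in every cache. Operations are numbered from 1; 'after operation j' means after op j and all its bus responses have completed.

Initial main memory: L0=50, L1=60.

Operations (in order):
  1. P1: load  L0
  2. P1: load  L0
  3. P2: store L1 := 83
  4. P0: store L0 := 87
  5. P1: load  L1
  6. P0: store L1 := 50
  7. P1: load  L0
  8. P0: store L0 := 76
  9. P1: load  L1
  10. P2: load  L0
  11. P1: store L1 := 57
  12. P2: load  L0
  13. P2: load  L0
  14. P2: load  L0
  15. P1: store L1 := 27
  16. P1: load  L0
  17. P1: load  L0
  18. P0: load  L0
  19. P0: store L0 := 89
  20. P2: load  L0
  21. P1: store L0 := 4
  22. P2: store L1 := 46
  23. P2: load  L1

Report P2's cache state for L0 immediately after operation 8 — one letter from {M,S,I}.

step 1: P1: load  L0  ⟶  ISI  (L0)  txn=BusRd  M[L0]=50
step 2: P1: load  L0  ⟶  ISI  (L0)  txn=∅  M[L0]=50
step 3: P2: store L1 := 83  ⟶  IIM  (L1)  txn=BusRdX  M[L1]=60
step 4: P0: store L0 := 87  ⟶  MII  (L0)  txn=BusRdX  M[L0]=50
step 5: P1: load  L1  ⟶  ISS  (L1)  txn=BusRd+Flush  M[L1]=83
step 6: P0: store L1 := 50  ⟶  MII  (L1)  txn=BusRdX  M[L1]=83
step 7: P1: load  L0  ⟶  SSI  (L0)  txn=BusRd+Flush  M[L0]=87
step 8: P0: store L0 := 76  ⟶  MII  (L0)  txn=BusRdX  M[L0]=87
step 9: P1: load  L1  ⟶  SSI  (L1)  txn=BusRd+Flush  M[L1]=50
step 10: P2: load  L0  ⟶  SIS  (L0)  txn=BusRd+Flush  M[L0]=76
step 11: P1: store L1 := 57  ⟶  IMI  (L1)  txn=BusRdX  M[L1]=50
step 12: P2: load  L0  ⟶  SIS  (L0)  txn=∅  M[L0]=76
step 13: P2: load  L0  ⟶  SIS  (L0)  txn=∅  M[L0]=76
step 14: P2: load  L0  ⟶  SIS  (L0)  txn=∅  M[L0]=76
step 15: P1: store L1 := 27  ⟶  IMI  (L1)  txn=∅  M[L1]=50
step 16: P1: load  L0  ⟶  SSS  (L0)  txn=BusRd  M[L0]=76
step 17: P1: load  L0  ⟶  SSS  (L0)  txn=∅  M[L0]=76
step 18: P0: load  L0  ⟶  SSS  (L0)  txn=∅  M[L0]=76
step 19: P0: store L0 := 89  ⟶  MII  (L0)  txn=BusRdX  M[L0]=76
step 20: P2: load  L0  ⟶  SIS  (L0)  txn=BusRd+Flush  M[L0]=89
step 21: P1: store L0 := 4  ⟶  IMI  (L0)  txn=BusRdX  M[L0]=89
step 22: P2: store L1 := 46  ⟶  IIM  (L1)  txn=BusRdX+Flush  M[L1]=27
step 23: P2: load  L1  ⟶  IIM  (L1)  txn=∅  M[L1]=27

state = I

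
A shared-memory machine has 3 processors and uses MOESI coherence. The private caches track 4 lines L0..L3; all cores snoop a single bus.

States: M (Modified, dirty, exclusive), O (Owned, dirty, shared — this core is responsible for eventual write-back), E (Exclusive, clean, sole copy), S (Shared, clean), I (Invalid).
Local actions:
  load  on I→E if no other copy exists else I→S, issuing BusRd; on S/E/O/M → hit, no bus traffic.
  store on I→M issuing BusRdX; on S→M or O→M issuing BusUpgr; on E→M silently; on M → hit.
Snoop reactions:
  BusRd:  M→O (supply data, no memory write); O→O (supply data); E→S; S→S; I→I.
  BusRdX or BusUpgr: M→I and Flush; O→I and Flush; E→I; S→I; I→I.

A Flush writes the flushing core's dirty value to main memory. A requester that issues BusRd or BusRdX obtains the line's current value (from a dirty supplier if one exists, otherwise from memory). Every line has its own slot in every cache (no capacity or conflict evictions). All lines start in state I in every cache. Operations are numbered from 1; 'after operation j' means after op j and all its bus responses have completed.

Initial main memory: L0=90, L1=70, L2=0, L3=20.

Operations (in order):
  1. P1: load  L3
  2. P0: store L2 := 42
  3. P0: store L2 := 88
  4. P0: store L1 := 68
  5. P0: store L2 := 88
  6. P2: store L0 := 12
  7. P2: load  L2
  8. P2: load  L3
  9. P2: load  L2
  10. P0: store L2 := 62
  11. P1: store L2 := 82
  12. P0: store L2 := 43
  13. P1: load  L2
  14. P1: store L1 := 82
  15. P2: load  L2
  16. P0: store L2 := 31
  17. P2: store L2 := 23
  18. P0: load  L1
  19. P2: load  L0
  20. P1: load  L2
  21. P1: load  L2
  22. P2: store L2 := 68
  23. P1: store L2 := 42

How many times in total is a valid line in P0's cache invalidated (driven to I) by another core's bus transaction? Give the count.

[1] P1: load  L3 | P0:I, P1:E(20), P2:I | bus: BusRd
[2] P0: store L2 := 42 | P0:M(42), P1:I, P2:I | bus: BusRdX
[3] P0: store L2 := 88 | P0:M(88), P1:I, P2:I | bus: none
[4] P0: store L1 := 68 | P0:M(68), P1:I, P2:I | bus: BusRdX
[5] P0: store L2 := 88 | P0:M(88), P1:I, P2:I | bus: none
[6] P2: store L0 := 12 | P0:I, P1:I, P2:M(12) | bus: BusRdX
[7] P2: load  L2 | P0:O(88), P1:I, P2:S(88) | bus: BusRd
[8] P2: load  L3 | P0:I, P1:S(20), P2:S(20) | bus: BusRd
[9] P2: load  L2 | P0:O(88), P1:I, P2:S(88) | bus: none
[10] P0: store L2 := 62 | P0:M(62), P1:I, P2:I | bus: BusUpgr
[11] P1: store L2 := 82 | P0:I, P1:M(82), P2:I | bus: BusRdX,Flush
[12] P0: store L2 := 43 | P0:M(43), P1:I, P2:I | bus: BusRdX,Flush
[13] P1: load  L2 | P0:O(43), P1:S(43), P2:I | bus: BusRd
[14] P1: store L1 := 82 | P0:I, P1:M(82), P2:I | bus: BusRdX,Flush
[15] P2: load  L2 | P0:O(43), P1:S(43), P2:S(43) | bus: BusRd
[16] P0: store L2 := 31 | P0:M(31), P1:I, P2:I | bus: BusUpgr
[17] P2: store L2 := 23 | P0:I, P1:I, P2:M(23) | bus: BusRdX,Flush
[18] P0: load  L1 | P0:S(82), P1:O(82), P2:I | bus: BusRd
[19] P2: load  L0 | P0:I, P1:I, P2:M(12) | bus: none
[20] P1: load  L2 | P0:I, P1:S(23), P2:O(23) | bus: BusRd
[21] P1: load  L2 | P0:I, P1:S(23), P2:O(23) | bus: none
[22] P2: store L2 := 68 | P0:I, P1:I, P2:M(68) | bus: BusUpgr
[23] P1: store L2 := 42 | P0:I, P1:M(42), P2:I | bus: BusRdX,Flush

invalidations = 3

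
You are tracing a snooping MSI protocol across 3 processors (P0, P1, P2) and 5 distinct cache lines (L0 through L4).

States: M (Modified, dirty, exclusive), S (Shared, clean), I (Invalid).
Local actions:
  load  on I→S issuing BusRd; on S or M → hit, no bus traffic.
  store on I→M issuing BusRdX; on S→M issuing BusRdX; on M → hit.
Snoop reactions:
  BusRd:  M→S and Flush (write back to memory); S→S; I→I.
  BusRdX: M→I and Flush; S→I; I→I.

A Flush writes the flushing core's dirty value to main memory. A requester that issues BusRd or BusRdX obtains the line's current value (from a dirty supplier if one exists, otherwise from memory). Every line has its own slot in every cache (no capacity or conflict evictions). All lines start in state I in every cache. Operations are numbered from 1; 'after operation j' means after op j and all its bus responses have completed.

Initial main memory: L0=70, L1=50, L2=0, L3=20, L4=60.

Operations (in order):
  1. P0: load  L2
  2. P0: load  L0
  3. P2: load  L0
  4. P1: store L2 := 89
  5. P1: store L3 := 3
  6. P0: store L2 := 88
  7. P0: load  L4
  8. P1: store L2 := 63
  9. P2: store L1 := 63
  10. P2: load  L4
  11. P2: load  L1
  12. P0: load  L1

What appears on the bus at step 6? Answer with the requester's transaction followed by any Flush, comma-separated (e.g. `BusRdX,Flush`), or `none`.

step 1: P0: load  L2  ⟶  SII  (L2)  txn=BusRd  M[L2]=0
step 2: P0: load  L0  ⟶  SII  (L0)  txn=BusRd  M[L0]=70
step 3: P2: load  L0  ⟶  SIS  (L0)  txn=BusRd  M[L0]=70
step 4: P1: store L2 := 89  ⟶  IMI  (L2)  txn=BusRdX  M[L2]=0
step 5: P1: store L3 := 3  ⟶  IMI  (L3)  txn=BusRdX  M[L3]=20
step 6: P0: store L2 := 88  ⟶  MII  (L2)  txn=BusRdX+Flush  M[L2]=89
step 7: P0: load  L4  ⟶  SII  (L4)  txn=BusRd  M[L4]=60
step 8: P1: store L2 := 63  ⟶  IMI  (L2)  txn=BusRdX+Flush  M[L2]=88
step 9: P2: store L1 := 63  ⟶  IIM  (L1)  txn=BusRdX  M[L1]=50
step 10: P2: load  L4  ⟶  SIS  (L4)  txn=BusRd  M[L4]=60
step 11: P2: load  L1  ⟶  IIM  (L1)  txn=∅  M[L1]=50
step 12: P0: load  L1  ⟶  SIS  (L1)  txn=BusRd+Flush  M[L1]=63

bus = BusRdX,Flush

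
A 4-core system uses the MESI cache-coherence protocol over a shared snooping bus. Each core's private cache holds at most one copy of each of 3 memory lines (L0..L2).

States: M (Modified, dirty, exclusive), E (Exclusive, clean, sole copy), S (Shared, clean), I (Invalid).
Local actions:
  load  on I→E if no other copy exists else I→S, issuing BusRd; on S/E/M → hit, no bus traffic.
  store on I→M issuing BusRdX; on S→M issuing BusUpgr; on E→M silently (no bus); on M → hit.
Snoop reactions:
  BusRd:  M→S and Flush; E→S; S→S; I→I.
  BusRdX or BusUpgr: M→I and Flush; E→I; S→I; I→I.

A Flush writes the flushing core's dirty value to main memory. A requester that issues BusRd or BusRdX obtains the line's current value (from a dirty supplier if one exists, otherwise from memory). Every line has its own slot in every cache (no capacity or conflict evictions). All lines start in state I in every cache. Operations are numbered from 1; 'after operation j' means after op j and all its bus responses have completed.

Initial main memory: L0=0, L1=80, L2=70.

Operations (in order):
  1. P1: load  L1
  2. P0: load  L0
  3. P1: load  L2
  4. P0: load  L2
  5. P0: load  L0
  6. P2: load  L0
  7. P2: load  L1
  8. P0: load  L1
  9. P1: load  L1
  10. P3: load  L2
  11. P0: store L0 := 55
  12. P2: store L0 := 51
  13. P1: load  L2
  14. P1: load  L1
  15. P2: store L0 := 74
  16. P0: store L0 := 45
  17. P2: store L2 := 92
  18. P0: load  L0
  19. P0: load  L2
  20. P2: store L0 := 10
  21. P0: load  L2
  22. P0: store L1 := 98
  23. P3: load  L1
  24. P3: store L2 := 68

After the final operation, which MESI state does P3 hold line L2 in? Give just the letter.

[1] P1: load  L1 | P0:I, P1:E(80), P2:I, P3:I | bus: BusRd
[2] P0: load  L0 | P0:E(0), P1:I, P2:I, P3:I | bus: BusRd
[3] P1: load  L2 | P0:I, P1:E(70), P2:I, P3:I | bus: BusRd
[4] P0: load  L2 | P0:S(70), P1:S(70), P2:I, P3:I | bus: BusRd
[5] P0: load  L0 | P0:E(0), P1:I, P2:I, P3:I | bus: none
[6] P2: load  L0 | P0:S(0), P1:I, P2:S(0), P3:I | bus: BusRd
[7] P2: load  L1 | P0:I, P1:S(80), P2:S(80), P3:I | bus: BusRd
[8] P0: load  L1 | P0:S(80), P1:S(80), P2:S(80), P3:I | bus: BusRd
[9] P1: load  L1 | P0:S(80), P1:S(80), P2:S(80), P3:I | bus: none
[10] P3: load  L2 | P0:S(70), P1:S(70), P2:I, P3:S(70) | bus: BusRd
[11] P0: store L0 := 55 | P0:M(55), P1:I, P2:I, P3:I | bus: BusUpgr
[12] P2: store L0 := 51 | P0:I, P1:I, P2:M(51), P3:I | bus: BusRdX,Flush
[13] P1: load  L2 | P0:S(70), P1:S(70), P2:I, P3:S(70) | bus: none
[14] P1: load  L1 | P0:S(80), P1:S(80), P2:S(80), P3:I | bus: none
[15] P2: store L0 := 74 | P0:I, P1:I, P2:M(74), P3:I | bus: none
[16] P0: store L0 := 45 | P0:M(45), P1:I, P2:I, P3:I | bus: BusRdX,Flush
[17] P2: store L2 := 92 | P0:I, P1:I, P2:M(92), P3:I | bus: BusRdX
[18] P0: load  L0 | P0:M(45), P1:I, P2:I, P3:I | bus: none
[19] P0: load  L2 | P0:S(92), P1:I, P2:S(92), P3:I | bus: BusRd,Flush
[20] P2: store L0 := 10 | P0:I, P1:I, P2:M(10), P3:I | bus: BusRdX,Flush
[21] P0: load  L2 | P0:S(92), P1:I, P2:S(92), P3:I | bus: none
[22] P0: store L1 := 98 | P0:M(98), P1:I, P2:I, P3:I | bus: BusUpgr
[23] P3: load  L1 | P0:S(98), P1:I, P2:I, P3:S(98) | bus: BusRd,Flush
[24] P3: store L2 := 68 | P0:I, P1:I, P2:I, P3:M(68) | bus: BusRdX

state = M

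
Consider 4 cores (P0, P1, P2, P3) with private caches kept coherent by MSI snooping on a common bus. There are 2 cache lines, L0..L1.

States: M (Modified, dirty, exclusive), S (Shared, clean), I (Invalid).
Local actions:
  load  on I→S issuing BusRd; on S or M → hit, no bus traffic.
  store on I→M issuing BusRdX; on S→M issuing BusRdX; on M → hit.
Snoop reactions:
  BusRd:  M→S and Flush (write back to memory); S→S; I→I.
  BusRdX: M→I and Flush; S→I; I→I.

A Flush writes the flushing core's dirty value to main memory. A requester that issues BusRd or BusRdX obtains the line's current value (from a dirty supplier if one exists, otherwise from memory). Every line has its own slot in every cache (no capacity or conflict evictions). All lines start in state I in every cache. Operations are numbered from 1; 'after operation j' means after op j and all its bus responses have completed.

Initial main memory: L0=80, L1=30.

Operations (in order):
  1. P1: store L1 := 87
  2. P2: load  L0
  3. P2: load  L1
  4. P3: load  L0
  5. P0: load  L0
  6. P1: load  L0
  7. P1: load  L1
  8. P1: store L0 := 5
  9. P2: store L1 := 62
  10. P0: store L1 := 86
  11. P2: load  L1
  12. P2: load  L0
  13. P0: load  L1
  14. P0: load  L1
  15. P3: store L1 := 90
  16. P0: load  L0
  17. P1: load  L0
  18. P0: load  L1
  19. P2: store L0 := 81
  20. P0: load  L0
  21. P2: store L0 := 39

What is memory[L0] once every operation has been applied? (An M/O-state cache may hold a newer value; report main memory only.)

step 1: P1: store L1 := 87  ⟶  IMII  (L1)  txn=BusRdX  M[L1]=30
step 2: P2: load  L0  ⟶  IISI  (L0)  txn=BusRd  M[L0]=80
step 3: P2: load  L1  ⟶  ISSI  (L1)  txn=BusRd+Flush  M[L1]=87
step 4: P3: load  L0  ⟶  IISS  (L0)  txn=BusRd  M[L0]=80
step 5: P0: load  L0  ⟶  SISS  (L0)  txn=BusRd  M[L0]=80
step 6: P1: load  L0  ⟶  SSSS  (L0)  txn=BusRd  M[L0]=80
step 7: P1: load  L1  ⟶  ISSI  (L1)  txn=∅  M[L1]=87
step 8: P1: store L0 := 5  ⟶  IMII  (L0)  txn=BusRdX  M[L0]=80
step 9: P2: store L1 := 62  ⟶  IIMI  (L1)  txn=BusRdX  M[L1]=87
step 10: P0: store L1 := 86  ⟶  MIII  (L1)  txn=BusRdX+Flush  M[L1]=62
step 11: P2: load  L1  ⟶  SISI  (L1)  txn=BusRd+Flush  M[L1]=86
step 12: P2: load  L0  ⟶  ISSI  (L0)  txn=BusRd+Flush  M[L0]=5
step 13: P0: load  L1  ⟶  SISI  (L1)  txn=∅  M[L1]=86
step 14: P0: load  L1  ⟶  SISI  (L1)  txn=∅  M[L1]=86
step 15: P3: store L1 := 90  ⟶  IIIM  (L1)  txn=BusRdX  M[L1]=86
step 16: P0: load  L0  ⟶  SSSI  (L0)  txn=BusRd  M[L0]=5
step 17: P1: load  L0  ⟶  SSSI  (L0)  txn=∅  M[L0]=5
step 18: P0: load  L1  ⟶  SIIS  (L1)  txn=BusRd+Flush  M[L1]=90
step 19: P2: store L0 := 81  ⟶  IIMI  (L0)  txn=BusRdX  M[L0]=5
step 20: P0: load  L0  ⟶  SISI  (L0)  txn=BusRd+Flush  M[L0]=81
step 21: P2: store L0 := 39  ⟶  IIMI  (L0)  txn=BusRdX  M[L0]=81

memory[L0] = 81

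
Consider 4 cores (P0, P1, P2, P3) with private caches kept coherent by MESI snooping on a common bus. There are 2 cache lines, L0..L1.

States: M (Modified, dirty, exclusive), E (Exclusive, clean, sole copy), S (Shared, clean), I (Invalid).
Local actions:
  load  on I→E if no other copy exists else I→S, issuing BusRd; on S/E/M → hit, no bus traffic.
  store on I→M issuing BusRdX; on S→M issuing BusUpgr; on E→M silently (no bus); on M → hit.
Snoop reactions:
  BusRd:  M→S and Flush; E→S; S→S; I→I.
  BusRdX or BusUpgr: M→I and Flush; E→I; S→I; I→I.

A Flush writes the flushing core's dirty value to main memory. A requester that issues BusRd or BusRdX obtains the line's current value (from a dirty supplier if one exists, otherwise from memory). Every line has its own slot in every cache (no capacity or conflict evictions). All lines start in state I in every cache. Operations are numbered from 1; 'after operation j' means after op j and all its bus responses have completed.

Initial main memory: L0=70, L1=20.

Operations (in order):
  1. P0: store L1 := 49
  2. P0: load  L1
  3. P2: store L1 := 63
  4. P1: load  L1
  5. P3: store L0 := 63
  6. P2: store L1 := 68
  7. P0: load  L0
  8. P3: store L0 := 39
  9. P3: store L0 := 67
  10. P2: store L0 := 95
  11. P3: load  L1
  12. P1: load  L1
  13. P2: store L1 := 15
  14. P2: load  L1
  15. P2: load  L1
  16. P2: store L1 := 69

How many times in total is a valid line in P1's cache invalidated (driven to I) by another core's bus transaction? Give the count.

[1] P0: store L1 := 49 | P0:M(49), P1:I, P2:I, P3:I | bus: BusRdX
[2] P0: load  L1 | P0:M(49), P1:I, P2:I, P3:I | bus: none
[3] P2: store L1 := 63 | P0:I, P1:I, P2:M(63), P3:I | bus: BusRdX,Flush
[4] P1: load  L1 | P0:I, P1:S(63), P2:S(63), P3:I | bus: BusRd,Flush
[5] P3: store L0 := 63 | P0:I, P1:I, P2:I, P3:M(63) | bus: BusRdX
[6] P2: store L1 := 68 | P0:I, P1:I, P2:M(68), P3:I | bus: BusUpgr
[7] P0: load  L0 | P0:S(63), P1:I, P2:I, P3:S(63) | bus: BusRd,Flush
[8] P3: store L0 := 39 | P0:I, P1:I, P2:I, P3:M(39) | bus: BusUpgr
[9] P3: store L0 := 67 | P0:I, P1:I, P2:I, P3:M(67) | bus: none
[10] P2: store L0 := 95 | P0:I, P1:I, P2:M(95), P3:I | bus: BusRdX,Flush
[11] P3: load  L1 | P0:I, P1:I, P2:S(68), P3:S(68) | bus: BusRd,Flush
[12] P1: load  L1 | P0:I, P1:S(68), P2:S(68), P3:S(68) | bus: BusRd
[13] P2: store L1 := 15 | P0:I, P1:I, P2:M(15), P3:I | bus: BusUpgr
[14] P2: load  L1 | P0:I, P1:I, P2:M(15), P3:I | bus: none
[15] P2: load  L1 | P0:I, P1:I, P2:M(15), P3:I | bus: none
[16] P2: store L1 := 69 | P0:I, P1:I, P2:M(69), P3:I | bus: none

invalidations = 2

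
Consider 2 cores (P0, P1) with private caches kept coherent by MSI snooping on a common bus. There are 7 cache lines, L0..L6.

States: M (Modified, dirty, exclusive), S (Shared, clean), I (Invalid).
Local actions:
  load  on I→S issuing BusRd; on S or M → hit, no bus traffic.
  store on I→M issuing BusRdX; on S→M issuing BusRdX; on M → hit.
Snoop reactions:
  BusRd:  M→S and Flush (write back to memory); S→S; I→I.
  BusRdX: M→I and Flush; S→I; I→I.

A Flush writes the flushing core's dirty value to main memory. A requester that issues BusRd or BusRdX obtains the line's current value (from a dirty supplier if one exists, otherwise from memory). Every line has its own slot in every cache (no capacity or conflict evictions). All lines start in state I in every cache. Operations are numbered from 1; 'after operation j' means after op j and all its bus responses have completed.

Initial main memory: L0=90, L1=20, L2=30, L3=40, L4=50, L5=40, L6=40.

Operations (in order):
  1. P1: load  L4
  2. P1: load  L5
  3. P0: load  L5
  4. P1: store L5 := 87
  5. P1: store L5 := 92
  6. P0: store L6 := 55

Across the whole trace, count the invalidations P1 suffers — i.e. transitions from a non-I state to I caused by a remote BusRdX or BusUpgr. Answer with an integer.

invalidations = 0

step 1: P1: load  L4  ⟶  IS  (L4)  txn=BusRd  M[L4]=50
step 2: P1: load  L5  ⟶  IS  (L5)  txn=BusRd  M[L5]=40
step 3: P0: load  L5  ⟶  SS  (L5)  txn=BusRd  M[L5]=40
step 4: P1: store L5 := 87  ⟶  IM  (L5)  txn=BusRdX  M[L5]=40
step 5: P1: store L5 := 92  ⟶  IM  (L5)  txn=∅  M[L5]=40
step 6: P0: store L6 := 55  ⟶  MI  (L6)  txn=BusRdX  M[L6]=40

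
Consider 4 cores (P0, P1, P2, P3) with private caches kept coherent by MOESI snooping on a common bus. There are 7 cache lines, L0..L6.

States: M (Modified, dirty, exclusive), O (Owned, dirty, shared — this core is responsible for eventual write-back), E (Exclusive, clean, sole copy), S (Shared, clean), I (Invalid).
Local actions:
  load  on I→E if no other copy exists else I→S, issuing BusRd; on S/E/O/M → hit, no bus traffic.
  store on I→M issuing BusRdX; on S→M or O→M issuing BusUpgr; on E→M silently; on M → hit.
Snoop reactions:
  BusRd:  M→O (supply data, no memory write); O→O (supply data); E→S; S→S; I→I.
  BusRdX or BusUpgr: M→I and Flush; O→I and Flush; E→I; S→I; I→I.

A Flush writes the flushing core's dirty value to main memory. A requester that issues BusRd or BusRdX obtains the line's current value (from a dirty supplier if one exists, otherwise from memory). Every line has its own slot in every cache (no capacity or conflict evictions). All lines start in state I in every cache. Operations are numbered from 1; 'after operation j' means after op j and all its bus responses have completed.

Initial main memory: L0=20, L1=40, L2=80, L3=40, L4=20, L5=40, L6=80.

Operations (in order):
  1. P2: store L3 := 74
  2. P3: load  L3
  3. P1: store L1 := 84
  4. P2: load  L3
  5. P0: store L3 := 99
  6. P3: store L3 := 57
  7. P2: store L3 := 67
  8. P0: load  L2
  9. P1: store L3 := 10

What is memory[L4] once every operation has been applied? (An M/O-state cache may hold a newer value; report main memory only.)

1. P2: store L3 := 74  bus=[BusRdX]  L3: P0=I P1=I P2=M P3=I  mem[L3]=40
2. P3: load  L3  bus=[BusRd]  L3: P0=I P1=I P2=O P3=S  mem[L3]=40
3. P1: store L1 := 84  bus=[BusRdX]  L1: P0=I P1=M P2=I P3=I  mem[L1]=40
4. P2: load  L3  bus=[-]  L3: P0=I P1=I P2=O P3=S  mem[L3]=40
5. P0: store L3 := 99  bus=[BusRdX,Flush]  L3: P0=M P1=I P2=I P3=I  mem[L3]=74
6. P3: store L3 := 57  bus=[BusRdX,Flush]  L3: P0=I P1=I P2=I P3=M  mem[L3]=99
7. P2: store L3 := 67  bus=[BusRdX,Flush]  L3: P0=I P1=I P2=M P3=I  mem[L3]=57
8. P0: load  L2  bus=[BusRd]  L2: P0=E P1=I P2=I P3=I  mem[L2]=80
9. P1: store L3 := 10  bus=[BusRdX,Flush]  L3: P0=I P1=M P2=I P3=I  mem[L3]=67

memory[L4] = 20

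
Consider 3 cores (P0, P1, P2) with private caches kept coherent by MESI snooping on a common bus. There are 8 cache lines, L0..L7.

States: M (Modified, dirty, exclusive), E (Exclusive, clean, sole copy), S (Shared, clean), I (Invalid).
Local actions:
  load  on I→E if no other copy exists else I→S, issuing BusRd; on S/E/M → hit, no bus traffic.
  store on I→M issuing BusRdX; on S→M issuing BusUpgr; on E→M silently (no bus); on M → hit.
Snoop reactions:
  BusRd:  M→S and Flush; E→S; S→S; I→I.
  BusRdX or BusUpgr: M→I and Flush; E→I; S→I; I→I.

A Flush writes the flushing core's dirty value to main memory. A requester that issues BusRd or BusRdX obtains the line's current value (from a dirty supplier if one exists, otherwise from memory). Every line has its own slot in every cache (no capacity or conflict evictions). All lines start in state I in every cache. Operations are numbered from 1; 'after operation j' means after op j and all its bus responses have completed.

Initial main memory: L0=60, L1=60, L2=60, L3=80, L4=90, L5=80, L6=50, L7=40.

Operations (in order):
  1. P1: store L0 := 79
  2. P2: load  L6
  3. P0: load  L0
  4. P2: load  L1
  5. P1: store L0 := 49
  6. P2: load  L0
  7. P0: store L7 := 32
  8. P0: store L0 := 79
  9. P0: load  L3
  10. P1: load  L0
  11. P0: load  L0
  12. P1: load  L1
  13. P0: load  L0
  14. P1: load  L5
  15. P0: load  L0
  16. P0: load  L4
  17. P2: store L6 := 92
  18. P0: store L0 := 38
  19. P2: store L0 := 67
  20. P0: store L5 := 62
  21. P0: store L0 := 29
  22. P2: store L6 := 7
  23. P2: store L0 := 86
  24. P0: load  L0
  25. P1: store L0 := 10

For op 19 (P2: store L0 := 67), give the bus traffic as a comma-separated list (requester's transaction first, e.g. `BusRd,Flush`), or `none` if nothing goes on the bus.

bus = BusRdX,Flush

1. P1: store L0 := 79  bus=[BusRdX]  L0: P0=I P1=M P2=I  mem[L0]=60
2. P2: load  L6  bus=[BusRd]  L6: P0=I P1=I P2=E  mem[L6]=50
3. P0: load  L0  bus=[BusRd,Flush]  L0: P0=S P1=S P2=I  mem[L0]=79
4. P2: load  L1  bus=[BusRd]  L1: P0=I P1=I P2=E  mem[L1]=60
5. P1: store L0 := 49  bus=[BusUpgr]  L0: P0=I P1=M P2=I  mem[L0]=79
6. P2: load  L0  bus=[BusRd,Flush]  L0: P0=I P1=S P2=S  mem[L0]=49
7. P0: store L7 := 32  bus=[BusRdX]  L7: P0=M P1=I P2=I  mem[L7]=40
8. P0: store L0 := 79  bus=[BusRdX]  L0: P0=M P1=I P2=I  mem[L0]=49
9. P0: load  L3  bus=[BusRd]  L3: P0=E P1=I P2=I  mem[L3]=80
10. P1: load  L0  bus=[BusRd,Flush]  L0: P0=S P1=S P2=I  mem[L0]=79
11. P0: load  L0  bus=[-]  L0: P0=S P1=S P2=I  mem[L0]=79
12. P1: load  L1  bus=[BusRd]  L1: P0=I P1=S P2=S  mem[L1]=60
13. P0: load  L0  bus=[-]  L0: P0=S P1=S P2=I  mem[L0]=79
14. P1: load  L5  bus=[BusRd]  L5: P0=I P1=E P2=I  mem[L5]=80
15. P0: load  L0  bus=[-]  L0: P0=S P1=S P2=I  mem[L0]=79
16. P0: load  L4  bus=[BusRd]  L4: P0=E P1=I P2=I  mem[L4]=90
17. P2: store L6 := 92  bus=[-]  L6: P0=I P1=I P2=M  mem[L6]=50
18. P0: store L0 := 38  bus=[BusUpgr]  L0: P0=M P1=I P2=I  mem[L0]=79
19. P2: store L0 := 67  bus=[BusRdX,Flush]  L0: P0=I P1=I P2=M  mem[L0]=38
20. P0: store L5 := 62  bus=[BusRdX]  L5: P0=M P1=I P2=I  mem[L5]=80
21. P0: store L0 := 29  bus=[BusRdX,Flush]  L0: P0=M P1=I P2=I  mem[L0]=67
22. P2: store L6 := 7  bus=[-]  L6: P0=I P1=I P2=M  mem[L6]=50
23. P2: store L0 := 86  bus=[BusRdX,Flush]  L0: P0=I P1=I P2=M  mem[L0]=29
24. P0: load  L0  bus=[BusRd,Flush]  L0: P0=S P1=I P2=S  mem[L0]=86
25. P1: store L0 := 10  bus=[BusRdX]  L0: P0=I P1=M P2=I  mem[L0]=86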